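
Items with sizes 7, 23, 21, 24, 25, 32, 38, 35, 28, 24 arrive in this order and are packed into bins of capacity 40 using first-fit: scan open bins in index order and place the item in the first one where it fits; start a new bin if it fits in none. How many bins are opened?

  7 → bin 1 (new)  [load 7/40]
  23 → bin 1  [load 30/40]
  21 → bin 2 (new)  [load 21/40]
  24 → bin 3 (new)  [load 24/40]
  25 → bin 4 (new)  [load 25/40]
  32 → bin 5 (new)  [load 32/40]
  38 → bin 6 (new)  [load 38/40]
  35 → bin 7 (new)  [load 35/40]
  28 → bin 8 (new)  [load 28/40]
  24 → bin 9 (new)  [load 24/40]
9 bins opened.

9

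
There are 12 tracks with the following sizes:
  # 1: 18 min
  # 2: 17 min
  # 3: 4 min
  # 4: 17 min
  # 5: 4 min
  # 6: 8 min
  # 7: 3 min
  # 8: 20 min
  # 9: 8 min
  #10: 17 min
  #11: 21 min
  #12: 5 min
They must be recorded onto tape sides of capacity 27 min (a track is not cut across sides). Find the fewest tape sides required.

Total = 21 + 20 + 18 + 17 + 17 + 17 + 8 + 8 + 5 + 4 + 4 + 3 = 142 min.
Lower bound: ⌈142/27⌉ = 6 tape sides.
A packing using 6 tape sides:
  side 1: 21 + 5 = 26
  side 2: 20 + 4 + 3 = 27
  side 3: 18 + 8 = 26
  side 4: 17 + 8 = 25
  side 5: 17 + 4 = 21
  side 6: 17 = 17
This matches the lower bound, so 6 is optimal.

6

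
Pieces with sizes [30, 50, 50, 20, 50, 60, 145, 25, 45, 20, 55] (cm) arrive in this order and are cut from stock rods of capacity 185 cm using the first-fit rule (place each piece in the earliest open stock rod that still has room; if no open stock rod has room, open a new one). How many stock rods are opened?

4

  30 → stock rod 1 (new)  [load 30/185]
  50 → stock rod 1  [load 80/185]
  50 → stock rod 1  [load 130/185]
  20 → stock rod 1  [load 150/185]
  50 → stock rod 2 (new)  [load 50/185]
  60 → stock rod 2  [load 110/185]
  145 → stock rod 3 (new)  [load 145/185]
  25 → stock rod 1  [load 175/185]
  45 → stock rod 2  [load 155/185]
  20 → stock rod 2  [load 175/185]
  55 → stock rod 4 (new)  [load 55/185]
4 stock rods opened.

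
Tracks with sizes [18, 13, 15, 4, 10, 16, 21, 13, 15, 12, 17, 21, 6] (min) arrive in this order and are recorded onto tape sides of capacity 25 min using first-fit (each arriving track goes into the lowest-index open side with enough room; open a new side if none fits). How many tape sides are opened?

  18 → side 1 (new)  [load 18/25]
  13 → side 2 (new)  [load 13/25]
  15 → side 3 (new)  [load 15/25]
  4 → side 1  [load 22/25]
  10 → side 2  [load 23/25]
  16 → side 4 (new)  [load 16/25]
  21 → side 5 (new)  [load 21/25]
  13 → side 6 (new)  [load 13/25]
  15 → side 7 (new)  [load 15/25]
  12 → side 6  [load 25/25]
  17 → side 8 (new)  [load 17/25]
  21 → side 9 (new)  [load 21/25]
  6 → side 3  [load 21/25]
9 tape sides opened.

9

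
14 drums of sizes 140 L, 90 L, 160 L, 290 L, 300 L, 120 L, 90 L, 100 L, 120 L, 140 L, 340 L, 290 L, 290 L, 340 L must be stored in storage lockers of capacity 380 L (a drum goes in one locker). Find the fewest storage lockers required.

9

Total = 340 + 340 + 300 + 290 + 290 + 290 + 160 + 140 + 140 + 120 + 120 + 100 + 90 + 90 = 2810 L.
Lower bound: ⌈2810/380⌉ = 8 storage lockers.
A packing using 9 storage lockers:
  locker 1: 340 = 340
  locker 2: 340 = 340
  locker 3: 300 = 300
  locker 4: 290 + 90 = 380
  locker 5: 290 + 90 = 380
  locker 6: 290 = 290
  locker 7: 160 + 140 = 300
  locker 8: 140 + 120 + 120 = 380
  locker 9: 100 = 100
No arrangement into 8 storage lockers stays within capacity, so 9 is optimal.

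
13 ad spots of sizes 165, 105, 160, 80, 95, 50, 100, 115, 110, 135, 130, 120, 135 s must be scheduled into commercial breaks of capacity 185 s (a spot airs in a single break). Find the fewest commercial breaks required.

Total = 165 + 160 + 135 + 135 + 130 + 120 + 115 + 110 + 105 + 100 + 95 + 80 + 50 = 1500 s.
Lower bound: ⌈1500/185⌉ = 9 commercial breaks.
Also, 11 ad spots each exceed 185/2 s, and no two of those can share a break, so at least 11 commercial breaks are needed.
A packing using 11 commercial breaks:
  break 1: 165 = 165
  break 2: 160 = 160
  break 3: 135 + 50 = 185
  break 4: 135 = 135
  break 5: 130 = 130
  break 6: 120 = 120
  break 7: 115 = 115
  break 8: 110 = 110
  break 9: 105 + 80 = 185
  break 10: 100 = 100
  break 11: 95 = 95
This matches the lower bound, so 11 is optimal.

11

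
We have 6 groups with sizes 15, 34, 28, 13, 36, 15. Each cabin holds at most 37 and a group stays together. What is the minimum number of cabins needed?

Total = 36 + 34 + 28 + 15 + 15 + 13 = 141.
Lower bound: ⌈141/37⌉ = 4 cabins.
A packing using 5 cabins:
  cabin 1: 36 = 36
  cabin 2: 34 = 34
  cabin 3: 28 = 28
  cabin 4: 15 + 15 = 30
  cabin 5: 13 = 13
No arrangement into 4 cabins stays within capacity, so 5 is optimal.

5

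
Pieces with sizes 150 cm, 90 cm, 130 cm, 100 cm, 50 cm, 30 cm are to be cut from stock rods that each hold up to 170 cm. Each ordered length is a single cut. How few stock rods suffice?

4

Total = 150 + 130 + 100 + 90 + 50 + 30 = 550 cm.
Lower bound: ⌈550/170⌉ = 4 stock rods.
A packing using 4 stock rods:
  stock rod 1: 150 = 150
  stock rod 2: 130 + 30 = 160
  stock rod 3: 100 + 50 = 150
  stock rod 4: 90 = 90
This matches the lower bound, so 4 is optimal.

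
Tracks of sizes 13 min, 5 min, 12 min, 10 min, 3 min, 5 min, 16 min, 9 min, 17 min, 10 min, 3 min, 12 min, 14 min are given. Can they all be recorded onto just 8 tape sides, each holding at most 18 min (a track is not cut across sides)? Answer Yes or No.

Total = 129 min; ⌈129/18⌉ = 8.
The bound of 8 does not rule out 8, but exhaustive search shows no assignment into 8 tape sides of capacity 18 min exists — the minimum is 9.

No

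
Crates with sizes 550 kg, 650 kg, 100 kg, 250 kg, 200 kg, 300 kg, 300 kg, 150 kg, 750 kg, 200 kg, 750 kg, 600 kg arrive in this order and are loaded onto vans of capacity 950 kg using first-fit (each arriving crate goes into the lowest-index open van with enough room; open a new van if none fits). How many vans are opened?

6

  550 → van 1 (new)  [load 550/950]
  650 → van 2 (new)  [load 650/950]
  100 → van 1  [load 650/950]
  250 → van 1  [load 900/950]
  200 → van 2  [load 850/950]
  300 → van 3 (new)  [load 300/950]
  300 → van 3  [load 600/950]
  150 → van 3  [load 750/950]
  750 → van 4 (new)  [load 750/950]
  200 → van 3  [load 950/950]
  750 → van 5 (new)  [load 750/950]
  600 → van 6 (new)  [load 600/950]
6 vans opened.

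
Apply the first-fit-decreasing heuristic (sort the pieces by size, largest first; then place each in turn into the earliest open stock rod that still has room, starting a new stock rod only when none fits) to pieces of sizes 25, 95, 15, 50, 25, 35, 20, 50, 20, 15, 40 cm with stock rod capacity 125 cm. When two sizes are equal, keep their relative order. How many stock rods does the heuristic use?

Sorted descending: 95, 50, 50, 40, 35, 25, 25, 20, 20, 15, 15.
  95 → stock rod 1 (new)  [load 95/125]
  50 → stock rod 2 (new)  [load 50/125]
  50 → stock rod 2  [load 100/125]
  40 → stock rod 3 (new)  [load 40/125]
  35 → stock rod 3  [load 75/125]
  25 → stock rod 1  [load 120/125]
  25 → stock rod 2  [load 125/125]
  20 → stock rod 3  [load 95/125]
  20 → stock rod 3  [load 115/125]
  15 → stock rod 4 (new)  [load 15/125]
  15 → stock rod 4  [load 30/125]
4 stock rods opened.

4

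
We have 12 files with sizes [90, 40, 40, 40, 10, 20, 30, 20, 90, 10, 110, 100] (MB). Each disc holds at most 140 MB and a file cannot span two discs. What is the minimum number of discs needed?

5

Total = 110 + 100 + 90 + 90 + 40 + 40 + 40 + 30 + 20 + 20 + 10 + 10 = 600 MB.
Lower bound: ⌈600/140⌉ = 5 discs.
A packing using 5 discs:
  disc 1: 110 + 30 = 140
  disc 2: 100 + 40 = 140
  disc 3: 90 + 40 + 10 = 140
  disc 4: 90 + 40 + 10 = 140
  disc 5: 20 + 20 = 40
This matches the lower bound, so 5 is optimal.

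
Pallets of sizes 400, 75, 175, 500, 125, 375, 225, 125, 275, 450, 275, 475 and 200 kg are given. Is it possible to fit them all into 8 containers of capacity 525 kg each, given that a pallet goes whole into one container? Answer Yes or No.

Yes

A valid assignment using 8 containers:
  container 1: 500 = 500
  container 2: 475 = 475
  container 3: 450 + 75 = 525
  container 4: 400 + 125 = 525
  container 5: 375 + 125 = 500
  container 6: 275 + 225 = 500
  container 7: 275 + 200 = 475
  container 8: 175 = 175
Every load is within 525 kg, so 8 containers suffice.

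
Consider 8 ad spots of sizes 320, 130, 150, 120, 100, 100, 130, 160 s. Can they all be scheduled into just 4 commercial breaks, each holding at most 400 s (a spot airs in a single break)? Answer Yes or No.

A valid assignment using 4 commercial breaks:
  break 1: 320 = 320
  break 2: 160 + 150 = 310
  break 3: 130 + 130 + 120 = 380
  break 4: 100 + 100 = 200
Every load is within 400 s, so 4 commercial breaks suffice.

Yes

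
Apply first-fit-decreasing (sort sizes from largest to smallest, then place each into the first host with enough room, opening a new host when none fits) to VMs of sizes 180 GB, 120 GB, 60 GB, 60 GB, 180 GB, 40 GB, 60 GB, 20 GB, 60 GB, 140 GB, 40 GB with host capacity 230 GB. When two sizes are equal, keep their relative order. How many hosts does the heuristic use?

Sorted descending: 180, 180, 140, 120, 60, 60, 60, 60, 40, 40, 20.
  180 → host 1 (new)  [load 180/230]
  180 → host 2 (new)  [load 180/230]
  140 → host 3 (new)  [load 140/230]
  120 → host 4 (new)  [load 120/230]
  60 → host 3  [load 200/230]
  60 → host 4  [load 180/230]
  60 → host 5 (new)  [load 60/230]
  60 → host 5  [load 120/230]
  40 → host 1  [load 220/230]
  40 → host 2  [load 220/230]
  20 → host 3  [load 220/230]
5 hosts opened.

5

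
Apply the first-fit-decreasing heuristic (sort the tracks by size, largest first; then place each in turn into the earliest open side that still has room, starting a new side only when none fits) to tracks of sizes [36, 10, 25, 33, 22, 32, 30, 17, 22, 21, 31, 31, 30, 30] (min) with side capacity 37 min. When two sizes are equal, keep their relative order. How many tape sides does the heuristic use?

Sorted descending: 36, 33, 32, 31, 31, 30, 30, 30, 25, 22, 22, 21, 17, 10.
  36 → side 1 (new)  [load 36/37]
  33 → side 2 (new)  [load 33/37]
  32 → side 3 (new)  [load 32/37]
  31 → side 4 (new)  [load 31/37]
  31 → side 5 (new)  [load 31/37]
  30 → side 6 (new)  [load 30/37]
  30 → side 7 (new)  [load 30/37]
  30 → side 8 (new)  [load 30/37]
  25 → side 9 (new)  [load 25/37]
  22 → side 10 (new)  [load 22/37]
  22 → side 11 (new)  [load 22/37]
  21 → side 12 (new)  [load 21/37]
  17 → side 13 (new)  [load 17/37]
  10 → side 9  [load 35/37]
13 tape sides opened.

13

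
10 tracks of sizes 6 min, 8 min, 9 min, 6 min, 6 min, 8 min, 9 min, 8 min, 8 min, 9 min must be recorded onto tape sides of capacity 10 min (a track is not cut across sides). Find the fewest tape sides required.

Total = 9 + 9 + 9 + 8 + 8 + 8 + 8 + 6 + 6 + 6 = 77 min.
Lower bound: ⌈77/10⌉ = 8 tape sides.
Also, 10 tracks each exceed 5 min, and no two of those can share a side, so at least 10 tape sides are needed.
A packing using 10 tape sides:
  side 1: 9 = 9
  side 2: 9 = 9
  side 3: 9 = 9
  side 4: 8 = 8
  side 5: 8 = 8
  side 6: 8 = 8
  side 7: 8 = 8
  side 8: 6 = 6
  side 9: 6 = 6
  side 10: 6 = 6
This matches the lower bound, so 10 is optimal.

10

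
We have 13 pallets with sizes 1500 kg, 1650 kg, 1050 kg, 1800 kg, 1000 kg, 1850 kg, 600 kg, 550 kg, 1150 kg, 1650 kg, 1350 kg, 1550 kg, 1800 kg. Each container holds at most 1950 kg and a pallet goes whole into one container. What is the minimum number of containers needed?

Total = 1850 + 1800 + 1800 + 1650 + 1650 + 1550 + 1500 + 1350 + 1150 + 1050 + 1000 + 600 + 550 = 17500 kg.
Lower bound: ⌈17500/1950⌉ = 9 containers.
Also, 11 pallets each exceed 975 kg, and no two of those can share a container, so at least 11 containers are needed.
A packing using 11 containers:
  container 1: 1850 = 1850
  container 2: 1800 = 1800
  container 3: 1800 = 1800
  container 4: 1650 = 1650
  container 5: 1650 = 1650
  container 6: 1550 = 1550
  container 7: 1500 = 1500
  container 8: 1350 + 600 = 1950
  container 9: 1150 + 550 = 1700
  container 10: 1050 = 1050
  container 11: 1000 = 1000
This matches the lower bound, so 11 is optimal.

11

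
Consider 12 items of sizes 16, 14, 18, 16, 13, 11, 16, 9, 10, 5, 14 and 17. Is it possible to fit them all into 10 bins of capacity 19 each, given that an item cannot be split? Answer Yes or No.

A valid assignment using 10 bins:
  bin 1: 18 = 18
  bin 2: 17 = 17
  bin 3: 16 = 16
  bin 4: 16 = 16
  bin 5: 16 = 16
  bin 6: 14 + 5 = 19
  bin 7: 14 = 14
  bin 8: 13 = 13
  bin 9: 11 = 11
  bin 10: 10 + 9 = 19
Every load is within 19, so 10 bins suffice.

Yes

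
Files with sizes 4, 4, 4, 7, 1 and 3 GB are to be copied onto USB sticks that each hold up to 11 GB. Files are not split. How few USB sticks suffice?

3

Total = 7 + 4 + 4 + 4 + 3 + 1 = 23 GB.
Lower bound: ⌈23/11⌉ = 3 USB sticks.
A packing using 3 USB sticks:
  USB stick 1: 7 + 4 = 11
  USB stick 2: 4 + 4 + 3 = 11
  USB stick 3: 1 = 1
This matches the lower bound, so 3 is optimal.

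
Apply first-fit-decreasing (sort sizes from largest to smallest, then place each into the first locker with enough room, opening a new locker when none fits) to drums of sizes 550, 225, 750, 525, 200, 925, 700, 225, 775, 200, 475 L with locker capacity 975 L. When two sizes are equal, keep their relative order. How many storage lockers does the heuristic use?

7

Sorted descending: 925, 775, 750, 700, 550, 525, 475, 225, 225, 200, 200.
  925 → locker 1 (new)  [load 925/975]
  775 → locker 2 (new)  [load 775/975]
  750 → locker 3 (new)  [load 750/975]
  700 → locker 4 (new)  [load 700/975]
  550 → locker 5 (new)  [load 550/975]
  525 → locker 6 (new)  [load 525/975]
  475 → locker 7 (new)  [load 475/975]
  225 → locker 3  [load 975/975]
  225 → locker 4  [load 925/975]
  200 → locker 2  [load 975/975]
  200 → locker 5  [load 750/975]
7 storage lockers opened.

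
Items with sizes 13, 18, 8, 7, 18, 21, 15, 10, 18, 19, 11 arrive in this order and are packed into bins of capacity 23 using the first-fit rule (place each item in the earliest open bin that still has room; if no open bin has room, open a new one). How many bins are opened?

  13 → bin 1 (new)  [load 13/23]
  18 → bin 2 (new)  [load 18/23]
  8 → bin 1  [load 21/23]
  7 → bin 3 (new)  [load 7/23]
  18 → bin 4 (new)  [load 18/23]
  21 → bin 5 (new)  [load 21/23]
  15 → bin 3  [load 22/23]
  10 → bin 6 (new)  [load 10/23]
  18 → bin 7 (new)  [load 18/23]
  19 → bin 8 (new)  [load 19/23]
  11 → bin 6  [load 21/23]
8 bins opened.

8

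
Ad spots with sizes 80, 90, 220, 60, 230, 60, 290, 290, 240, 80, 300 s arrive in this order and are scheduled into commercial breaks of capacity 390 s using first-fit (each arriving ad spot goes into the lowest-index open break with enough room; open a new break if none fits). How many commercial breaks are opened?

6

  80 → break 1 (new)  [load 80/390]
  90 → break 1  [load 170/390]
  220 → break 1  [load 390/390]
  60 → break 2 (new)  [load 60/390]
  230 → break 2  [load 290/390]
  60 → break 2  [load 350/390]
  290 → break 3 (new)  [load 290/390]
  290 → break 4 (new)  [load 290/390]
  240 → break 5 (new)  [load 240/390]
  80 → break 3  [load 370/390]
  300 → break 6 (new)  [load 300/390]
6 commercial breaks opened.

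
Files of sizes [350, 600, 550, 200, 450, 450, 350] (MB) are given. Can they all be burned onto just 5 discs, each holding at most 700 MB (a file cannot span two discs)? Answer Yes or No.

A valid assignment using 5 discs:
  disc 1: 600 = 600
  disc 2: 550 = 550
  disc 3: 450 + 200 = 650
  disc 4: 450 = 450
  disc 5: 350 + 350 = 700
Every load is within 700 MB, so 5 discs suffice.

Yes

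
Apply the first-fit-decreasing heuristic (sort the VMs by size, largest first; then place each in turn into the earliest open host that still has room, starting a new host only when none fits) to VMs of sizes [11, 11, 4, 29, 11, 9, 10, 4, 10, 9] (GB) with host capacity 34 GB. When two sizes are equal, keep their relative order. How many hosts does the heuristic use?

Sorted descending: 29, 11, 11, 11, 10, 10, 9, 9, 4, 4.
  29 → host 1 (new)  [load 29/34]
  11 → host 2 (new)  [load 11/34]
  11 → host 2  [load 22/34]
  11 → host 2  [load 33/34]
  10 → host 3 (new)  [load 10/34]
  10 → host 3  [load 20/34]
  9 → host 3  [load 29/34]
  9 → host 4 (new)  [load 9/34]
  4 → host 1  [load 33/34]
  4 → host 3  [load 33/34]
4 hosts opened.

4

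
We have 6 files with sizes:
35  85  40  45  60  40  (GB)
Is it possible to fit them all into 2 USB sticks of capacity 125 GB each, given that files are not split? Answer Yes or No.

No

Total = 305 GB; ⌈305/125⌉ = 3.
At least 3 USB sticks are required, but only 2 are allowed.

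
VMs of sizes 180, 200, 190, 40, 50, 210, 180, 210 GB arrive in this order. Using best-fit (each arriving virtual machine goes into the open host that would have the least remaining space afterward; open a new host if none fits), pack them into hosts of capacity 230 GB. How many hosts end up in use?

6

  180 → host 1 (new)  [load 180/230]
  200 → host 2 (new)  [load 200/230]
  190 → host 3 (new)  [load 190/230]
  40 → host 3  [load 230/230]
  50 → host 1  [load 230/230]
  210 → host 4 (new)  [load 210/230]
  180 → host 5 (new)  [load 180/230]
  210 → host 6 (new)  [load 210/230]
6 hosts opened.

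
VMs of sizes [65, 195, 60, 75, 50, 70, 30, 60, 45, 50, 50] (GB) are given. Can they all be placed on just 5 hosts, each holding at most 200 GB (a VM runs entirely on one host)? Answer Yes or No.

Yes

A valid assignment using 4 hosts:
  host 1: 195 = 195
  host 2: 75 + 70 + 50 = 195
  host 3: 65 + 60 + 60 = 185
  host 4: 50 + 50 + 45 + 30 = 175
That uses only 4 ≤ 5, so 5 hosts are enough.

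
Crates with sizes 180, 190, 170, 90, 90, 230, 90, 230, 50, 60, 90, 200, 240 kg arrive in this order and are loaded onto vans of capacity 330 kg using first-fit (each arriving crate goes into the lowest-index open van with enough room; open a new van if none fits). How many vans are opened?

7

  180 → van 1 (new)  [load 180/330]
  190 → van 2 (new)  [load 190/330]
  170 → van 3 (new)  [load 170/330]
  90 → van 1  [load 270/330]
  90 → van 2  [load 280/330]
  230 → van 4 (new)  [load 230/330]
  90 → van 3  [load 260/330]
  230 → van 5 (new)  [load 230/330]
  50 → van 1  [load 320/330]
  60 → van 3  [load 320/330]
  90 → van 4  [load 320/330]
  200 → van 6 (new)  [load 200/330]
  240 → van 7 (new)  [load 240/330]
7 vans opened.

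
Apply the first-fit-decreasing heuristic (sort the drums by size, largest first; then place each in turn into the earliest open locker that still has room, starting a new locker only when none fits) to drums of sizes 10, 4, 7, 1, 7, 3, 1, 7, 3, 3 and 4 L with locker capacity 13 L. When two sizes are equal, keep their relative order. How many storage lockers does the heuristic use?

4

Sorted descending: 10, 7, 7, 7, 4, 4, 3, 3, 3, 1, 1.
  10 → locker 1 (new)  [load 10/13]
  7 → locker 2 (new)  [load 7/13]
  7 → locker 3 (new)  [load 7/13]
  7 → locker 4 (new)  [load 7/13]
  4 → locker 2  [load 11/13]
  4 → locker 3  [load 11/13]
  3 → locker 1  [load 13/13]
  3 → locker 4  [load 10/13]
  3 → locker 4  [load 13/13]
  1 → locker 2  [load 12/13]
  1 → locker 2  [load 13/13]
4 storage lockers opened.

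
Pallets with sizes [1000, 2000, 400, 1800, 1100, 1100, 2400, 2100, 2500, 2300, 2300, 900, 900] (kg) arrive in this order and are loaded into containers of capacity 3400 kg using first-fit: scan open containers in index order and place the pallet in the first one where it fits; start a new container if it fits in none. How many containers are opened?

7

  1000 → container 1 (new)  [load 1000/3400]
  2000 → container 1  [load 3000/3400]
  400 → container 1  [load 3400/3400]
  1800 → container 2 (new)  [load 1800/3400]
  1100 → container 2  [load 2900/3400]
  1100 → container 3 (new)  [load 1100/3400]
  2400 → container 4 (new)  [load 2400/3400]
  2100 → container 3  [load 3200/3400]
  2500 → container 5 (new)  [load 2500/3400]
  2300 → container 6 (new)  [load 2300/3400]
  2300 → container 7 (new)  [load 2300/3400]
  900 → container 4  [load 3300/3400]
  900 → container 5  [load 3400/3400]
7 containers opened.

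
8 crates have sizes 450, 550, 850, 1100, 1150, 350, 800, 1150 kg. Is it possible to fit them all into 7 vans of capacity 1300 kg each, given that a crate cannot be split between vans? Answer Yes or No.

A valid assignment using 6 vans:
  van 1: 1150 = 1150
  van 2: 1150 = 1150
  van 3: 1100 = 1100
  van 4: 850 + 450 = 1300
  van 5: 800 + 350 = 1150
  van 6: 550 = 550
That uses only 6 ≤ 7, so 7 vans are enough.

Yes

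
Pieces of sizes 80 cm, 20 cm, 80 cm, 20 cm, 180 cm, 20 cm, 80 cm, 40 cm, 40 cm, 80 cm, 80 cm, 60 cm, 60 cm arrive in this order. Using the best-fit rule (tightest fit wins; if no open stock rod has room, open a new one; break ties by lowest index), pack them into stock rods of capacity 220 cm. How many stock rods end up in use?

  80 → stock rod 1 (new)  [load 80/220]
  20 → stock rod 1  [load 100/220]
  80 → stock rod 1  [load 180/220]
  20 → stock rod 1  [load 200/220]
  180 → stock rod 2 (new)  [load 180/220]
  20 → stock rod 1  [load 220/220]
  80 → stock rod 3 (new)  [load 80/220]
  40 → stock rod 2  [load 220/220]
  40 → stock rod 3  [load 120/220]
  80 → stock rod 3  [load 200/220]
  80 → stock rod 4 (new)  [load 80/220]
  60 → stock rod 4  [load 140/220]
  60 → stock rod 4  [load 200/220]
4 stock rods opened.

4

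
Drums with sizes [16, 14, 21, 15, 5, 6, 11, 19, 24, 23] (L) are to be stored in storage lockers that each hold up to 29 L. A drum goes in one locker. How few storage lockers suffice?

6

Total = 24 + 23 + 21 + 19 + 16 + 15 + 14 + 11 + 6 + 5 = 154 L.
Lower bound: ⌈154/29⌉ = 6 storage lockers.
A packing using 6 storage lockers:
  locker 1: 24 + 5 = 29
  locker 2: 23 + 6 = 29
  locker 3: 21 = 21
  locker 4: 19 = 19
  locker 5: 16 + 11 = 27
  locker 6: 15 + 14 = 29
This matches the lower bound, so 6 is optimal.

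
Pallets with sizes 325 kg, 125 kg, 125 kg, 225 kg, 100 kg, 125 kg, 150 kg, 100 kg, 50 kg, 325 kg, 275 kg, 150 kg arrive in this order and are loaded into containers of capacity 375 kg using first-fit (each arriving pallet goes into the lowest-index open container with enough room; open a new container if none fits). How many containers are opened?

7

  325 → container 1 (new)  [load 325/375]
  125 → container 2 (new)  [load 125/375]
  125 → container 2  [load 250/375]
  225 → container 3 (new)  [load 225/375]
  100 → container 2  [load 350/375]
  125 → container 3  [load 350/375]
  150 → container 4 (new)  [load 150/375]
  100 → container 4  [load 250/375]
  50 → container 1  [load 375/375]
  325 → container 5 (new)  [load 325/375]
  275 → container 6 (new)  [load 275/375]
  150 → container 7 (new)  [load 150/375]
7 containers opened.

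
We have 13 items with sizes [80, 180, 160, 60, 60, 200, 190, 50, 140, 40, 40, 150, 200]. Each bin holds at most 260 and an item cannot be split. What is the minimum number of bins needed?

7

Total = 200 + 200 + 190 + 180 + 160 + 150 + 140 + 80 + 60 + 60 + 50 + 40 + 40 = 1550.
Lower bound: ⌈1550/260⌉ = 6 bins.
Also, 7 items each exceed 130, and no two of those can share a bin, so at least 7 bins are needed.
A packing using 7 bins:
  bin 1: 200 + 60 = 260
  bin 2: 200 + 60 = 260
  bin 3: 190 + 50 = 240
  bin 4: 180 + 80 = 260
  bin 5: 160 + 40 + 40 = 240
  bin 6: 150 = 150
  bin 7: 140 = 140
This matches the lower bound, so 7 is optimal.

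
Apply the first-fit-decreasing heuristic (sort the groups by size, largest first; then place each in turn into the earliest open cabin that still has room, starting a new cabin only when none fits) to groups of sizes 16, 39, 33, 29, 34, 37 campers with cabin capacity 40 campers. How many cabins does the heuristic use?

6

Sorted descending: 39, 37, 34, 33, 29, 16.
  39 → cabin 1 (new)  [load 39/40]
  37 → cabin 2 (new)  [load 37/40]
  34 → cabin 3 (new)  [load 34/40]
  33 → cabin 4 (new)  [load 33/40]
  29 → cabin 5 (new)  [load 29/40]
  16 → cabin 6 (new)  [load 16/40]
6 cabins opened.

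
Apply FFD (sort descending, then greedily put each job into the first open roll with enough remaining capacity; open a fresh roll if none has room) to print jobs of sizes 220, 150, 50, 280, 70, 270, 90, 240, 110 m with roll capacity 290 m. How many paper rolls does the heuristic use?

Sorted descending: 280, 270, 240, 220, 150, 110, 90, 70, 50.
  280 → roll 1 (new)  [load 280/290]
  270 → roll 2 (new)  [load 270/290]
  240 → roll 3 (new)  [load 240/290]
  220 → roll 4 (new)  [load 220/290]
  150 → roll 5 (new)  [load 150/290]
  110 → roll 5  [load 260/290]
  90 → roll 6 (new)  [load 90/290]
  70 → roll 4  [load 290/290]
  50 → roll 3  [load 290/290]
6 paper rolls opened.

6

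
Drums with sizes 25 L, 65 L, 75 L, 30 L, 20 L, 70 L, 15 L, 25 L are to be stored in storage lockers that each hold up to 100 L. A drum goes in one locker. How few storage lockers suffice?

4

Total = 75 + 70 + 65 + 30 + 25 + 25 + 20 + 15 = 325 L.
Lower bound: ⌈325/100⌉ = 4 storage lockers.
A packing using 4 storage lockers:
  locker 1: 75 + 25 = 100
  locker 2: 70 + 30 = 100
  locker 3: 65 + 25 = 90
  locker 4: 20 + 15 = 35
This matches the lower bound, so 4 is optimal.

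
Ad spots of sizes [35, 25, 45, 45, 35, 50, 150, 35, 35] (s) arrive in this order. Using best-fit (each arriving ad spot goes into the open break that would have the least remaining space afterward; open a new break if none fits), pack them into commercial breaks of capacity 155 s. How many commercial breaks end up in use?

3

  35 → break 1 (new)  [load 35/155]
  25 → break 1  [load 60/155]
  45 → break 1  [load 105/155]
  45 → break 1  [load 150/155]
  35 → break 2 (new)  [load 35/155]
  50 → break 2  [load 85/155]
  150 → break 3 (new)  [load 150/155]
  35 → break 2  [load 120/155]
  35 → break 2  [load 155/155]
3 commercial breaks opened.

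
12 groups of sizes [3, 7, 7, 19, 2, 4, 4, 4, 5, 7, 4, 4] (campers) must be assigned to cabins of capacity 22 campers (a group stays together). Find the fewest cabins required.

4

Total = 19 + 7 + 7 + 7 + 5 + 4 + 4 + 4 + 4 + 4 + 3 + 2 = 70 campers.
Lower bound: ⌈70/22⌉ = 4 cabins.
A packing using 4 cabins:
  cabin 1: 19 + 3 = 22
  cabin 2: 7 + 7 + 7 = 21
  cabin 3: 5 + 4 + 4 + 4 + 4 = 21
  cabin 4: 4 + 2 = 6
This matches the lower bound, so 4 is optimal.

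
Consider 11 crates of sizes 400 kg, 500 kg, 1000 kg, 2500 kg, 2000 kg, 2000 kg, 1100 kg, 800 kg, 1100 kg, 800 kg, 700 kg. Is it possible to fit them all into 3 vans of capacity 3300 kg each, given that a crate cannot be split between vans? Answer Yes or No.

Total = 12900 kg; ⌈12900/3300⌉ = 4.
At least 4 vans are required, but only 3 are allowed.

No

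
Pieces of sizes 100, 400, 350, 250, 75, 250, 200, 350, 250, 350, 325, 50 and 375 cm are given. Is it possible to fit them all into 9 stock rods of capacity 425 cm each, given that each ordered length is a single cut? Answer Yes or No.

No

Total = 3325 cm; ⌈3325/425⌉ = 8.
9 pieces each exceed half the capacity and cannot share a stock rod, forcing at least 9 stock rods.
The bound of 9 does not rule out 9, but exhaustive search shows no assignment into 9 stock rods of capacity 425 cm exists — the minimum is 10.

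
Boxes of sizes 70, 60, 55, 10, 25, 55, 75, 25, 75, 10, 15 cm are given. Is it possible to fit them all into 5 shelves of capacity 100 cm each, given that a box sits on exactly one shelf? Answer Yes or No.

Total = 475 cm; ⌈475/100⌉ = 5.
6 boxes each exceed half the capacity and cannot share a shelf, forcing at least 6 shelves.
At least 6 shelves are required, but only 5 are allowed.

No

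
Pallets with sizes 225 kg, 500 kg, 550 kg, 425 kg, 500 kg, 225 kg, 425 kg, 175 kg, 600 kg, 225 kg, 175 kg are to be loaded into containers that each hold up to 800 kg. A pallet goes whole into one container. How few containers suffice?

6

Total = 600 + 550 + 500 + 500 + 425 + 425 + 225 + 225 + 225 + 175 + 175 = 4025 kg.
Lower bound: ⌈4025/800⌉ = 6 containers.
A packing using 6 containers:
  container 1: 600 + 175 = 775
  container 2: 550 + 225 = 775
  container 3: 500 + 225 = 725
  container 4: 500 + 225 = 725
  container 5: 425 + 175 = 600
  container 6: 425 = 425
This matches the lower bound, so 6 is optimal.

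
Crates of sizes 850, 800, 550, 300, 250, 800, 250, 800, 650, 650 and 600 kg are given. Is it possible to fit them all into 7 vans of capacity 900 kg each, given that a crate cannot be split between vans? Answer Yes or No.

Total = 6500 kg; ⌈6500/900⌉ = 8.
At least 8 vans are required, but only 7 are allowed.

No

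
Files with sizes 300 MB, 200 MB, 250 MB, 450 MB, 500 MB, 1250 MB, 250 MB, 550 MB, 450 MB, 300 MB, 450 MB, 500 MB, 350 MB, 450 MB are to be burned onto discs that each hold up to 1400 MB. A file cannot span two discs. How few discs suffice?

5

Total = 1250 + 550 + 500 + 500 + 450 + 450 + 450 + 450 + 350 + 300 + 300 + 250 + 250 + 200 = 6250 MB.
Lower bound: ⌈6250/1400⌉ = 5 discs.
A packing using 5 discs:
  disc 1: 1250 = 1250
  disc 2: 550 + 500 + 350 = 1400
  disc 3: 500 + 450 + 450 = 1400
  disc 4: 450 + 450 + 300 + 200 = 1400
  disc 5: 300 + 250 + 250 = 800
This matches the lower bound, so 5 is optimal.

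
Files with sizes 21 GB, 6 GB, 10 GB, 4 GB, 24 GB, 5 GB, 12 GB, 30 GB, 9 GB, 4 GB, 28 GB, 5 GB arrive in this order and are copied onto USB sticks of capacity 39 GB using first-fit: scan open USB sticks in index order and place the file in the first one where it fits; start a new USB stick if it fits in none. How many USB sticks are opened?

  21 → USB stick 1 (new)  [load 21/39]
  6 → USB stick 1  [load 27/39]
  10 → USB stick 1  [load 37/39]
  4 → USB stick 2 (new)  [load 4/39]
  24 → USB stick 2  [load 28/39]
  5 → USB stick 2  [load 33/39]
  12 → USB stick 3 (new)  [load 12/39]
  30 → USB stick 4 (new)  [load 30/39]
  9 → USB stick 3  [load 21/39]
  4 → USB stick 2  [load 37/39]
  28 → USB stick 5 (new)  [load 28/39]
  5 → USB stick 3  [load 26/39]
5 USB sticks opened.

5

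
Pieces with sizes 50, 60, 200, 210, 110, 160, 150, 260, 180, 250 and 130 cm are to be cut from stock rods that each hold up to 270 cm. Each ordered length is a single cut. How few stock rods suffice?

8

Total = 260 + 250 + 210 + 200 + 180 + 160 + 150 + 130 + 110 + 60 + 50 = 1760 cm.
Lower bound: ⌈1760/270⌉ = 7 stock rods.
A packing using 8 stock rods:
  stock rod 1: 260 = 260
  stock rod 2: 250 = 250
  stock rod 3: 210 + 60 = 270
  stock rod 4: 200 + 50 = 250
  stock rod 5: 180 = 180
  stock rod 6: 160 + 110 = 270
  stock rod 7: 150 = 150
  stock rod 8: 130 = 130
No arrangement into 7 stock rods stays within capacity, so 8 is optimal.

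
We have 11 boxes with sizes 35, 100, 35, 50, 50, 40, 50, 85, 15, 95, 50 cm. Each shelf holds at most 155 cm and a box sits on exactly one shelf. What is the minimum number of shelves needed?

4

Total = 100 + 95 + 85 + 50 + 50 + 50 + 50 + 40 + 35 + 35 + 15 = 605 cm.
Lower bound: ⌈605/155⌉ = 4 shelves.
A packing using 4 shelves:
  shelf 1: 100 + 50 = 150
  shelf 2: 95 + 50 = 145
  shelf 3: 85 + 35 + 35 = 155
  shelf 4: 50 + 50 + 40 + 15 = 155
This matches the lower bound, so 4 is optimal.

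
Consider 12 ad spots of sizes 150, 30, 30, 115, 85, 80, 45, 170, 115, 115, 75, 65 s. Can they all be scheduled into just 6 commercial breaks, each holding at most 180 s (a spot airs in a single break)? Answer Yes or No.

Total = 1075 s; ⌈1075/180⌉ = 6.
The bound of 6 does not rule out 6, but exhaustive search shows no assignment into 6 commercial breaks of capacity 180 s exists — the minimum is 7.

No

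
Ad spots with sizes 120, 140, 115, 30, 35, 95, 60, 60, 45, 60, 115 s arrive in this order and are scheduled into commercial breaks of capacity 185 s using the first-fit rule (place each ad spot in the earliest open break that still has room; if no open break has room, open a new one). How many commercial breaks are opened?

  120 → break 1 (new)  [load 120/185]
  140 → break 2 (new)  [load 140/185]
  115 → break 3 (new)  [load 115/185]
  30 → break 1  [load 150/185]
  35 → break 1  [load 185/185]
  95 → break 4 (new)  [load 95/185]
  60 → break 3  [load 175/185]
  60 → break 4  [load 155/185]
  45 → break 2  [load 185/185]
  60 → break 5 (new)  [load 60/185]
  115 → break 5  [load 175/185]
5 commercial breaks opened.

5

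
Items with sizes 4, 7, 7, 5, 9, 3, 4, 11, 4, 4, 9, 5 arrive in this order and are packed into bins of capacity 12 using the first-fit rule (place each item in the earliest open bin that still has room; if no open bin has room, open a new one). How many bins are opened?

  4 → bin 1 (new)  [load 4/12]
  7 → bin 1  [load 11/12]
  7 → bin 2 (new)  [load 7/12]
  5 → bin 2  [load 12/12]
  9 → bin 3 (new)  [load 9/12]
  3 → bin 3  [load 12/12]
  4 → bin 4 (new)  [load 4/12]
  11 → bin 5 (new)  [load 11/12]
  4 → bin 4  [load 8/12]
  4 → bin 4  [load 12/12]
  9 → bin 6 (new)  [load 9/12]
  5 → bin 7 (new)  [load 5/12]
7 bins opened.

7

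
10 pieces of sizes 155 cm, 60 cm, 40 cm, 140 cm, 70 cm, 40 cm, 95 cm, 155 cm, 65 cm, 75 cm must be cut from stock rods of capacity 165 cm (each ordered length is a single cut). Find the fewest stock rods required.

6

Total = 155 + 155 + 140 + 95 + 75 + 70 + 65 + 60 + 40 + 40 = 895 cm.
Lower bound: ⌈895/165⌉ = 6 stock rods.
A packing using 6 stock rods:
  stock rod 1: 155 = 155
  stock rod 2: 155 = 155
  stock rod 3: 140 = 140
  stock rod 4: 95 + 70 = 165
  stock rod 5: 75 + 65 = 140
  stock rod 6: 60 + 40 + 40 = 140
This matches the lower bound, so 6 is optimal.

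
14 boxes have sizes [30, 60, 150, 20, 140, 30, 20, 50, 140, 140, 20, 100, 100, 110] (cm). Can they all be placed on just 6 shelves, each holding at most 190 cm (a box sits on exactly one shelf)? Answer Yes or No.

No

Total = 1110 cm; ⌈1110/190⌉ = 6.
7 boxes each exceed half the capacity and cannot share a shelf, forcing at least 7 shelves.
At least 7 shelves are required, but only 6 are allowed.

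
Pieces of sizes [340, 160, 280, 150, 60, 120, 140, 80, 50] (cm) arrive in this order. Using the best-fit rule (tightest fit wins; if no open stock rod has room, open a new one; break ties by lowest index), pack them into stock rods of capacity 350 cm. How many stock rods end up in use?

  340 → stock rod 1 (new)  [load 340/350]
  160 → stock rod 2 (new)  [load 160/350]
  280 → stock rod 3 (new)  [load 280/350]
  150 → stock rod 2  [load 310/350]
  60 → stock rod 3  [load 340/350]
  120 → stock rod 4 (new)  [load 120/350]
  140 → stock rod 4  [load 260/350]
  80 → stock rod 4  [load 340/350]
  50 → stock rod 5 (new)  [load 50/350]
5 stock rods opened.

5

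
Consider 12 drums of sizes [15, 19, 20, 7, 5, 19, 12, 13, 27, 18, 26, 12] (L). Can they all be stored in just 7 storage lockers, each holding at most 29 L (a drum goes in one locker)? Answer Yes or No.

Total = 193 L; ⌈193/29⌉ = 7.
The bound of 7 does not rule out 7, but exhaustive search shows no assignment into 7 storage lockers of capacity 29 L exists — the minimum is 8.

No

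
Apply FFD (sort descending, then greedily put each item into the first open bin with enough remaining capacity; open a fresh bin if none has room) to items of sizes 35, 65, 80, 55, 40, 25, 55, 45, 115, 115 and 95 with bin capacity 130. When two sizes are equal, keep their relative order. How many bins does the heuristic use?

6

Sorted descending: 115, 115, 95, 80, 65, 55, 55, 45, 40, 35, 25.
  115 → bin 1 (new)  [load 115/130]
  115 → bin 2 (new)  [load 115/130]
  95 → bin 3 (new)  [load 95/130]
  80 → bin 4 (new)  [load 80/130]
  65 → bin 5 (new)  [load 65/130]
  55 → bin 5  [load 120/130]
  55 → bin 6 (new)  [load 55/130]
  45 → bin 4  [load 125/130]
  40 → bin 6  [load 95/130]
  35 → bin 3  [load 130/130]
  25 → bin 6  [load 120/130]
6 bins opened.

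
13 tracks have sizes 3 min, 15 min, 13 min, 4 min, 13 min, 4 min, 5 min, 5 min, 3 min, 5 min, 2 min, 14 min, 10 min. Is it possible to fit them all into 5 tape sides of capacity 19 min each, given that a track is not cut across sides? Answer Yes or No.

Total = 96 min; ⌈96/19⌉ = 6.
At least 6 tape sides are required, but only 5 are allowed.

No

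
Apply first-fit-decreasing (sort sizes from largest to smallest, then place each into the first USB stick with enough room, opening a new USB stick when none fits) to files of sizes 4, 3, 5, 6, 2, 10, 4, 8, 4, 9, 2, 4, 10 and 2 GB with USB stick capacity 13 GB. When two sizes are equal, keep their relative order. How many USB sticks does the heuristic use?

Sorted descending: 10, 10, 9, 8, 6, 5, 4, 4, 4, 4, 3, 2, 2, 2.
  10 → USB stick 1 (new)  [load 10/13]
  10 → USB stick 2 (new)  [load 10/13]
  9 → USB stick 3 (new)  [load 9/13]
  8 → USB stick 4 (new)  [load 8/13]
  6 → USB stick 5 (new)  [load 6/13]
  5 → USB stick 4  [load 13/13]
  4 → USB stick 3  [load 13/13]
  4 → USB stick 5  [load 10/13]
  4 → USB stick 6 (new)  [load 4/13]
  4 → USB stick 6  [load 8/13]
  3 → USB stick 1  [load 13/13]
  2 → USB stick 2  [load 12/13]
  2 → USB stick 5  [load 12/13]
  2 → USB stick 6  [load 10/13]
6 USB sticks opened.

6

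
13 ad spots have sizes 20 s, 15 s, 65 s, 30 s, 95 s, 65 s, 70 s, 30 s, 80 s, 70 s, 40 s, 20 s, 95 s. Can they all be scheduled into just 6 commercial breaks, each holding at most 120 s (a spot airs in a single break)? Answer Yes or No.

Total = 695 s; ⌈695/120⌉ = 6.
7 ad spots each exceed half the capacity and cannot share a break, forcing at least 7 commercial breaks.
At least 7 commercial breaks are required, but only 6 are allowed.

No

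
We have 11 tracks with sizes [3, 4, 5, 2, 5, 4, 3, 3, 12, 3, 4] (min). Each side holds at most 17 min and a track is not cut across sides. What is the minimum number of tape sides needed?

3

Total = 12 + 5 + 5 + 4 + 4 + 4 + 3 + 3 + 3 + 3 + 2 = 48 min.
Lower bound: ⌈48/17⌉ = 3 tape sides.
A packing using 3 tape sides:
  side 1: 12 + 5 = 17
  side 2: 5 + 4 + 4 + 4 = 17
  side 3: 3 + 3 + 3 + 3 + 2 = 14
This matches the lower bound, so 3 is optimal.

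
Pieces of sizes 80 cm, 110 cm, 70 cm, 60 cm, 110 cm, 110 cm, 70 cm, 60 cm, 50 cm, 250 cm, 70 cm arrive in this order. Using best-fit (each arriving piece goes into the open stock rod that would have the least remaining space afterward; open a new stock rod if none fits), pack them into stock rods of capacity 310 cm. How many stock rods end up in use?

  80 → stock rod 1 (new)  [load 80/310]
  110 → stock rod 1  [load 190/310]
  70 → stock rod 1  [load 260/310]
  60 → stock rod 2 (new)  [load 60/310]
  110 → stock rod 2  [load 170/310]
  110 → stock rod 2  [load 280/310]
  70 → stock rod 3 (new)  [load 70/310]
  60 → stock rod 3  [load 130/310]
  50 → stock rod 1  [load 310/310]
  250 → stock rod 4 (new)  [load 250/310]
  70 → stock rod 3  [load 200/310]
4 stock rods opened.

4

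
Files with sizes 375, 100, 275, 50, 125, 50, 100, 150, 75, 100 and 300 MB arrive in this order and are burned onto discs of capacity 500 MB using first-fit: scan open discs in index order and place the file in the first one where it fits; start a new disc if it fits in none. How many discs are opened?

  375 → disc 1 (new)  [load 375/500]
  100 → disc 1  [load 475/500]
  275 → disc 2 (new)  [load 275/500]
  50 → disc 2  [load 325/500]
  125 → disc 2  [load 450/500]
  50 → disc 2  [load 500/500]
  100 → disc 3 (new)  [load 100/500]
  150 → disc 3  [load 250/500]
  75 → disc 3  [load 325/500]
  100 → disc 3  [load 425/500]
  300 → disc 4 (new)  [load 300/500]
4 discs opened.

4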